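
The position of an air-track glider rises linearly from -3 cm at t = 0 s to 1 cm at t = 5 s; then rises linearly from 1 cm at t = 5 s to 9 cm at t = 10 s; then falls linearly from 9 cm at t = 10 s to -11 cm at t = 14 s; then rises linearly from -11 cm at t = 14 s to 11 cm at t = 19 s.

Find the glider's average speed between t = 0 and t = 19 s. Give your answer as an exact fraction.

54/19 cm/s

Average speed = (total path length)/(elapsed time); on a piecewise-linear x-t graph the path length is Σ|Δx|.
0–5 s: |Δx| = |1 − -3| = 4 cm
5–10 s: |Δx| = |9 − 1| = 8 cm
10–14 s: |Δx| = |-11 − 9| = 20 cm
14–19 s: |Δx| = |11 − -11| = 22 cm
Total path = 54 cm; average speed = 54/19 = 54/19 cm/s.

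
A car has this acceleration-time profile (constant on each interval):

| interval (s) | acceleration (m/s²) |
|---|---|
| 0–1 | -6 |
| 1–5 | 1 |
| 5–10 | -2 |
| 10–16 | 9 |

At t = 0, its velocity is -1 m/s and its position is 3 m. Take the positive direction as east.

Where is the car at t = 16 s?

23 m

On each constant-a segment, Δv = aΔt and Δx = v₀Δt + ½aΔt²; chain segment to segment.
0–1 s: v starts -1 m/s; Δx = -1·1 + ½·-6·1² = -4 m; v ends -7 m/s.
1–5 s: v starts -7 m/s; Δx = -7·4 + ½·1·4² = -20 m; v ends -3 m/s.
5–10 s: v starts -3 m/s; Δx = -3·5 + ½·-2·5² = -40 m; v ends -13 m/s.
10–16 s: v starts -13 m/s; Δx = -13·6 + ½·9·6² = 84 m; v ends 41 m/s.
x(16) = 3 + Σ Δx = 23 m.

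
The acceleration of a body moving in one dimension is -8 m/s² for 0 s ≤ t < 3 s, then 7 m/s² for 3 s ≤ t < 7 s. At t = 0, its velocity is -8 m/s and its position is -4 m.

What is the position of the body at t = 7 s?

-136 m

On each constant-a segment, Δv = aΔt and Δx = v₀Δt + ½aΔt²; chain segment to segment.
0–3 s: v starts -8 m/s; Δx = -8·3 + ½·-8·3² = -60 m; v ends -32 m/s.
3–7 s: v starts -32 m/s; Δx = -32·4 + ½·7·4² = -72 m; v ends -4 m/s.
x(7) = -4 + Σ Δx = -136 m.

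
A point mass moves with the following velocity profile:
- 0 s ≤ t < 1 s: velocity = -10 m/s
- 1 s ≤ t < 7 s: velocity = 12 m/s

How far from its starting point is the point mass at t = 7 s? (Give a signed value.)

Displacement is the signed area under the v-t curve.
0–1 s: -10 × 1 = -10 m
1–7 s: 12 × 6 = 72 m
Net displacement = 62 m

62 m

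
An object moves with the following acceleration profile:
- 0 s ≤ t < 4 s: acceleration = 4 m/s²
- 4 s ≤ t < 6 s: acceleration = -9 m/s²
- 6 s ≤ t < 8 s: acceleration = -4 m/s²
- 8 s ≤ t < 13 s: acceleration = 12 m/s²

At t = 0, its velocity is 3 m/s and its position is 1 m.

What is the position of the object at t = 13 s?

174 m

On each constant-a segment, Δv = aΔt and Δx = v₀Δt + ½aΔt²; chain segment to segment.
0–4 s: v starts 3 m/s; Δx = 3·4 + ½·4·4² = 44 m; v ends 19 m/s.
4–6 s: v starts 19 m/s; Δx = 19·2 + ½·-9·2² = 20 m; v ends 1 m/s.
6–8 s: v starts 1 m/s; Δx = 1·2 + ½·-4·2² = -6 m; v ends -7 m/s.
8–13 s: v starts -7 m/s; Δx = -7·5 + ½·12·5² = 115 m; v ends 53 m/s.
x(13) = 1 + Σ Δx = 174 m.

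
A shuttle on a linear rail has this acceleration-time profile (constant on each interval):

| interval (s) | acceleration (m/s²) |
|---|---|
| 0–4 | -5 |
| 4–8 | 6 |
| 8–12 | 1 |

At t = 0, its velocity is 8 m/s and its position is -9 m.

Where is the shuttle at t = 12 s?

On each constant-a segment, Δv = aΔt and Δx = v₀Δt + ½aΔt²; chain segment to segment.
0–4 s: v starts 8 m/s; Δx = 8·4 + ½·-5·4² = -8 m; v ends -12 m/s.
4–8 s: v starts -12 m/s; Δx = -12·4 + ½·6·4² = 0 m; v ends 12 m/s.
8–12 s: v starts 12 m/s; Δx = 12·4 + ½·1·4² = 56 m; v ends 16 m/s.
x(12) = -9 + Σ Δx = 39 m.

39 m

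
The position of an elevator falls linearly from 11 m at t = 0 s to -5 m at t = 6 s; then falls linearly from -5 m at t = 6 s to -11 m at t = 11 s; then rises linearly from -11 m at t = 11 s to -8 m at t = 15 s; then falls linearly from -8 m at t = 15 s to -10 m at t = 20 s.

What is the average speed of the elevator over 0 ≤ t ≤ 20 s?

1.35 m/s

Average speed = (total path length)/(elapsed time); on a piecewise-linear x-t graph the path length is Σ|Δx|.
0–6 s: |Δx| = |-5 − 11| = 16 m
6–11 s: |Δx| = |-11 − -5| = 6 m
11–15 s: |Δx| = |-8 − -11| = 3 m
15–20 s: |Δx| = |-10 − -8| = 2 m
Total path = 27 m; average speed = 27/20 = 1.35 m/s.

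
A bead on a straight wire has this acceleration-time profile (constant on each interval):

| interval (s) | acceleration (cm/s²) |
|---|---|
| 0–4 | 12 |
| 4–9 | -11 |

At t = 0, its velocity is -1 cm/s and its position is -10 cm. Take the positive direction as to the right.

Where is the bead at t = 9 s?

On each constant-a segment, Δv = aΔt and Δx = v₀Δt + ½aΔt²; chain segment to segment.
0–4 s: v starts -1 cm/s; Δx = -1·4 + ½·12·4² = 92 cm; v ends 47 cm/s.
4–9 s: v starts 47 cm/s; Δx = 47·5 + ½·-11·5² = 97.5 cm; v ends -8 cm/s.
x(9) = -10 + Σ Δx = 179.5 cm.

179.5 cm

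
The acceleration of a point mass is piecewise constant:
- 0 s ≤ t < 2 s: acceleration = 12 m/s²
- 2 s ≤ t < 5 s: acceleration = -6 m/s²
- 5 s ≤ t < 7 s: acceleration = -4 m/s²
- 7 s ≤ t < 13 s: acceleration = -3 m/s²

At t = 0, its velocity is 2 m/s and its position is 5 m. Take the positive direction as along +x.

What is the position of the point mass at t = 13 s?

38 m

On each constant-a segment, Δv = aΔt and Δx = v₀Δt + ½aΔt²; chain segment to segment.
0–2 s: v starts 2 m/s; Δx = 2·2 + ½·12·2² = 28 m; v ends 26 m/s.
2–5 s: v starts 26 m/s; Δx = 26·3 + ½·-6·3² = 51 m; v ends 8 m/s.
5–7 s: v starts 8 m/s; Δx = 8·2 + ½·-4·2² = 8 m; v ends 0 m/s.
7–13 s: v starts 0 m/s; Δx = 0·6 + ½·-3·6² = -54 m; v ends -18 m/s.
x(13) = 5 + Σ Δx = 38 m.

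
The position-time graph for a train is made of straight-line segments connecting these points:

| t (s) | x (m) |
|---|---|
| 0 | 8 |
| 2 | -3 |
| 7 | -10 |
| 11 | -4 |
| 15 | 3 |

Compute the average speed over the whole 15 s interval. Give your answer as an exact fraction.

31/15 m/s

Average speed = (total path length)/(elapsed time); on a piecewise-linear x-t graph the path length is Σ|Δx|.
0–2 s: |Δx| = |-3 − 8| = 11 m
2–7 s: |Δx| = |-10 − -3| = 7 m
7–11 s: |Δx| = |-4 − -10| = 6 m
11–15 s: |Δx| = |3 − -4| = 7 m
Total path = 31 m; average speed = 31/15 = 31/15 m/s.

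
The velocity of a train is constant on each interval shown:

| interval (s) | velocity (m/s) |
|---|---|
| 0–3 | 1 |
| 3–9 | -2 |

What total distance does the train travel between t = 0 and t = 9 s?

Total distance travelled is ∫|v| dt — sum the magnitudes of each area piece.
0–3 s: |1| × 3 = 3 m
3–9 s: |-2| × 6 = 12 m
Total distance = 15 m

15 m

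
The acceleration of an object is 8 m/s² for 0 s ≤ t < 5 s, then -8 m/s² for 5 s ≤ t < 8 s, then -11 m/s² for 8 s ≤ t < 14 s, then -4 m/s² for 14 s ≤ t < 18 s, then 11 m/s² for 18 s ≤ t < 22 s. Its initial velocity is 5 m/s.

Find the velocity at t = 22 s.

Δv equals the area under the a-t graph; then v = v₀ + Δv.
0–5 s: 8 × 5 = 40 m/s
5–8 s: -8 × 3 = -24 m/s
8–14 s: -11 × 6 = -66 m/s
14–18 s: -4 × 4 = -16 m/s
18–22 s: 11 × 4 = 44 m/s
Δv = -22 m/s, so v(22) = 5 + (-22) = -17 m/s.

-17 m/s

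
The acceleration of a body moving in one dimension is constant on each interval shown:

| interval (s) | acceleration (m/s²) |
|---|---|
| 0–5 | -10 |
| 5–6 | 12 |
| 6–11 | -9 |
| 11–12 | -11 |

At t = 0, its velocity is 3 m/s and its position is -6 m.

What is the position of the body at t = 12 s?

On each constant-a segment, Δv = aΔt and Δx = v₀Δt + ½aΔt²; chain segment to segment.
0–5 s: v starts 3 m/s; Δx = 3·5 + ½·-10·5² = -110 m; v ends -47 m/s.
5–6 s: v starts -47 m/s; Δx = -47·1 + ½·12·1² = -41 m; v ends -35 m/s.
6–11 s: v starts -35 m/s; Δx = -35·5 + ½·-9·5² = -287.5 m; v ends -80 m/s.
11–12 s: v starts -80 m/s; Δx = -80·1 + ½·-11·1² = -85.5 m; v ends -91 m/s.
x(12) = -6 + Σ Δx = -530 m.

-530 m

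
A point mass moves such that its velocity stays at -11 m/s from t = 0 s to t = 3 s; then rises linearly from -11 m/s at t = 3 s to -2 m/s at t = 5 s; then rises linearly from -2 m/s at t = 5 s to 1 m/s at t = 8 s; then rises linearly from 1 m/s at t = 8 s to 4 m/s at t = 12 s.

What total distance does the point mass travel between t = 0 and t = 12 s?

Distance (not displacement) is the total path length: add the absolute areas under v-t.
0–3 s: |-11| × 3 = 33 m
3–5 s: |½(-11 + -2)(2)| = 13 m
5–8 s: v = 0 at t = 7 s; triangle areas 2 + 0.5 = 2.5 m
8–12 s: |½(1 + 4)(4)| = 10 m
Total distance = 58.5 m

58.5 m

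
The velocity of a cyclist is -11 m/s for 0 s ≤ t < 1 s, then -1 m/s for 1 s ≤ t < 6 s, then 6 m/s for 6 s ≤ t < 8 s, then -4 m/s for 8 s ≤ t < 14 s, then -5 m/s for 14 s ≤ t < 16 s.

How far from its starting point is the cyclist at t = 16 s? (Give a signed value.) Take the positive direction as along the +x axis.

Net displacement equals the area under the velocity-time graph (areas below the axis count negative).
0–1 s: -11 × 1 = -11 m
1–6 s: -1 × 5 = -5 m
6–8 s: 6 × 2 = 12 m
8–14 s: -4 × 6 = -24 m
14–16 s: -5 × 2 = -10 m
Net displacement = -38 m

-38 m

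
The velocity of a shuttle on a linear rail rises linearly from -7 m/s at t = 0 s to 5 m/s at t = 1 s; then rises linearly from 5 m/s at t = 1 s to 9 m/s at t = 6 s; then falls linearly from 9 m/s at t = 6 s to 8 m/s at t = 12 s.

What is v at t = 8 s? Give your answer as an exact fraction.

26/3 m/s

On 6–12 s the graph is linear from 9 to 8 m/s: v(8) = 9 + (8 − 9)·(8 − 6)/(12 − 6) = 26/3 m/s.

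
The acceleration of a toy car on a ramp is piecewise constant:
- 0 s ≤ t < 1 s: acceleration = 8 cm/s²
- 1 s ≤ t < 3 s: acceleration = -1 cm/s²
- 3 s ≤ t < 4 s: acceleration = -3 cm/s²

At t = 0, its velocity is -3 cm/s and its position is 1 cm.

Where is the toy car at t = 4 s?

11.5 cm

On each constant-a segment, Δv = aΔt and Δx = v₀Δt + ½aΔt²; chain segment to segment.
0–1 s: v starts -3 cm/s; Δx = -3·1 + ½·8·1² = 1 cm; v ends 5 cm/s.
1–3 s: v starts 5 cm/s; Δx = 5·2 + ½·-1·2² = 8 cm; v ends 3 cm/s.
3–4 s: v starts 3 cm/s; Δx = 3·1 + ½·-3·1² = 1.5 cm; v ends 0 cm/s.
x(4) = 1 + Σ Δx = 11.5 cm.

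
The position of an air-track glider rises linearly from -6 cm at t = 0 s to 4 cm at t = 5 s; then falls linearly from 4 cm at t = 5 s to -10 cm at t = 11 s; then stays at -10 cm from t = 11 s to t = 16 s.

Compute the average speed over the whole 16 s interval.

1.5 cm/s

Average speed = (total path length)/(elapsed time); on a piecewise-linear x-t graph the path length is Σ|Δx|.
0–5 s: |Δx| = |4 − -6| = 10 cm
5–11 s: |Δx| = |-10 − 4| = 14 cm
11–16 s: |Δx| = |-10 − -10| = 0 cm
Total path = 24 cm; average speed = 24/16 = 1.5 cm/s.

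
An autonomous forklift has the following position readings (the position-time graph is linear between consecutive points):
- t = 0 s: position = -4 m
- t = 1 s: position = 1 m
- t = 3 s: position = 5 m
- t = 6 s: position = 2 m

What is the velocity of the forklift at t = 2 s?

2 m/s

Velocity is the slope of the x-t graph on 1–3 s: (5 − 1)/(3 − 1) = 2 m/s.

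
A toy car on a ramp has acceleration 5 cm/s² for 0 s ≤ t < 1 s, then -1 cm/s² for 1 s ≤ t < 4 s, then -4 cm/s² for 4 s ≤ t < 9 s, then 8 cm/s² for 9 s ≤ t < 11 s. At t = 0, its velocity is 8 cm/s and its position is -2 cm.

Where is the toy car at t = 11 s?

On each constant-a segment, Δv = aΔt and Δx = v₀Δt + ½aΔt²; chain segment to segment.
0–1 s: v starts 8 cm/s; Δx = 8·1 + ½·5·1² = 10.5 cm; v ends 13 cm/s.
1–4 s: v starts 13 cm/s; Δx = 13·3 + ½·-1·3² = 34.5 cm; v ends 10 cm/s.
4–9 s: v starts 10 cm/s; Δx = 10·5 + ½·-4·5² = 0 cm; v ends -10 cm/s.
9–11 s: v starts -10 cm/s; Δx = -10·2 + ½·8·2² = -4 cm; v ends 6 cm/s.
x(11) = -2 + Σ Δx = 39 cm.

39 cm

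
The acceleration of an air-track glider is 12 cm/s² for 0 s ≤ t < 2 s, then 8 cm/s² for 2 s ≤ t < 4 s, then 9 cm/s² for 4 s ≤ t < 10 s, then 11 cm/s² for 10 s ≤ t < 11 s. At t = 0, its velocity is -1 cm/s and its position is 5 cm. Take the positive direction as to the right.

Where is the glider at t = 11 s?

On each constant-a segment, Δv = aΔt and Δx = v₀Δt + ½aΔt²; chain segment to segment.
0–2 s: v starts -1 cm/s; Δx = -1·2 + ½·12·2² = 22 cm; v ends 23 cm/s.
2–4 s: v starts 23 cm/s; Δx = 23·2 + ½·8·2² = 62 cm; v ends 39 cm/s.
4–10 s: v starts 39 cm/s; Δx = 39·6 + ½·9·6² = 396 cm; v ends 93 cm/s.
10–11 s: v starts 93 cm/s; Δx = 93·1 + ½·11·1² = 98.5 cm; v ends 104 cm/s.
x(11) = 5 + Σ Δx = 583.5 cm.

583.5 cm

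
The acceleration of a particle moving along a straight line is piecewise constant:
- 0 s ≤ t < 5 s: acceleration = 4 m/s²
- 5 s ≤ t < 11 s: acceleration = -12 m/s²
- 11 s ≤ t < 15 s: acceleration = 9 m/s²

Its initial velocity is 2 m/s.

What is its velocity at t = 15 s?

-14 m/s

Δv equals the area under the a-t graph; then v = v₀ + Δv.
0–5 s: 4 × 5 = 20 m/s
5–11 s: -12 × 6 = -72 m/s
11–15 s: 9 × 4 = 36 m/s
Δv = -16 m/s, so v(15) = 2 + (-16) = -14 m/s.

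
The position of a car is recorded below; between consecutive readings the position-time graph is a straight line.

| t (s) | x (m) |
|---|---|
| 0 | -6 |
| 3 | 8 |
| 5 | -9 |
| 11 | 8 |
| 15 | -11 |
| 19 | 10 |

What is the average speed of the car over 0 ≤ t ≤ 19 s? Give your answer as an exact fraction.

Average speed = (total path length)/(elapsed time); on a piecewise-linear x-t graph the path length is Σ|Δx|.
0–3 s: |Δx| = |8 − -6| = 14 m
3–5 s: |Δx| = |-9 − 8| = 17 m
5–11 s: |Δx| = |8 − -9| = 17 m
11–15 s: |Δx| = |-11 − 8| = 19 m
15–19 s: |Δx| = |10 − -11| = 21 m
Total path = 88 m; average speed = 88/19 = 88/19 m/s.

88/19 m/s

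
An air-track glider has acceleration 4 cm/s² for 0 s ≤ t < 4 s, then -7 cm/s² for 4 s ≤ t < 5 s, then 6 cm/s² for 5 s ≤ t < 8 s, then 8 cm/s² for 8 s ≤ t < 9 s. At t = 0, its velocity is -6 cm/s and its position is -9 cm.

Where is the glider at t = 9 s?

66.5 cm

On each constant-a segment, Δv = aΔt and Δx = v₀Δt + ½aΔt²; chain segment to segment.
0–4 s: v starts -6 cm/s; Δx = -6·4 + ½·4·4² = 8 cm; v ends 10 cm/s.
4–5 s: v starts 10 cm/s; Δx = 10·1 + ½·-7·1² = 6.5 cm; v ends 3 cm/s.
5–8 s: v starts 3 cm/s; Δx = 3·3 + ½·6·3² = 36 cm; v ends 21 cm/s.
8–9 s: v starts 21 cm/s; Δx = 21·1 + ½·8·1² = 25 cm; v ends 29 cm/s.
x(9) = -9 + Σ Δx = 66.5 cm.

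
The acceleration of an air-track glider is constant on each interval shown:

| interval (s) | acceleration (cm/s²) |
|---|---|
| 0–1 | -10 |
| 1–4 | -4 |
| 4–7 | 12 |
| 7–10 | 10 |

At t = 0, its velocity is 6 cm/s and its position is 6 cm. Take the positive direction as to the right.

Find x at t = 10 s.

88 cm

On each constant-a segment, Δv = aΔt and Δx = v₀Δt + ½aΔt²; chain segment to segment.
0–1 s: v starts 6 cm/s; Δx = 6·1 + ½·-10·1² = 1 cm; v ends -4 cm/s.
1–4 s: v starts -4 cm/s; Δx = -4·3 + ½·-4·3² = -30 cm; v ends -16 cm/s.
4–7 s: v starts -16 cm/s; Δx = -16·3 + ½·12·3² = 6 cm; v ends 20 cm/s.
7–10 s: v starts 20 cm/s; Δx = 20·3 + ½·10·3² = 105 cm; v ends 50 cm/s.
x(10) = 6 + Σ Δx = 88 cm.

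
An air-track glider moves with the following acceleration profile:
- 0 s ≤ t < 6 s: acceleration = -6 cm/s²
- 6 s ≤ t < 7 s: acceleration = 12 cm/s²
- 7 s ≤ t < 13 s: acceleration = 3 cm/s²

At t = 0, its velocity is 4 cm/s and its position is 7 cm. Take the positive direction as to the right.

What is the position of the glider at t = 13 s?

On each constant-a segment, Δv = aΔt and Δx = v₀Δt + ½aΔt²; chain segment to segment.
0–6 s: v starts 4 cm/s; Δx = 4·6 + ½·-6·6² = -84 cm; v ends -32 cm/s.
6–7 s: v starts -32 cm/s; Δx = -32·1 + ½·12·1² = -26 cm; v ends -20 cm/s.
7–13 s: v starts -20 cm/s; Δx = -20·6 + ½·3·6² = -66 cm; v ends -2 cm/s.
x(13) = 7 + Σ Δx = -169 cm.

-169 cm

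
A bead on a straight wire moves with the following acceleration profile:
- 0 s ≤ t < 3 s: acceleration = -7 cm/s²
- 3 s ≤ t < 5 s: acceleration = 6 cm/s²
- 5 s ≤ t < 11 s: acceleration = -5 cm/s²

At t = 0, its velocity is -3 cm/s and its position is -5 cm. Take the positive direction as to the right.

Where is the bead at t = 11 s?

On each constant-a segment, Δv = aΔt and Δx = v₀Δt + ½aΔt²; chain segment to segment.
0–3 s: v starts -3 cm/s; Δx = -3·3 + ½·-7·3² = -40.5 cm; v ends -24 cm/s.
3–5 s: v starts -24 cm/s; Δx = -24·2 + ½·6·2² = -36 cm; v ends -12 cm/s.
5–11 s: v starts -12 cm/s; Δx = -12·6 + ½·-5·6² = -162 cm; v ends -42 cm/s.
x(11) = -5 + Σ Δx = -243.5 cm.

-243.5 cm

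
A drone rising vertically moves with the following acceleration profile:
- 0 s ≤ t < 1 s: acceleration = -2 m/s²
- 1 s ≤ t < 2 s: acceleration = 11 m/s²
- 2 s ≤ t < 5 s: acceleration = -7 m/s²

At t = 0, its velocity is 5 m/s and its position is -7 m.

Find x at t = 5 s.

On each constant-a segment, Δv = aΔt and Δx = v₀Δt + ½aΔt²; chain segment to segment.
0–1 s: v starts 5 m/s; Δx = 5·1 + ½·-2·1² = 4 m; v ends 3 m/s.
1–2 s: v starts 3 m/s; Δx = 3·1 + ½·11·1² = 8.5 m; v ends 14 m/s.
2–5 s: v starts 14 m/s; Δx = 14·3 + ½·-7·3² = 10.5 m; v ends -7 m/s.
x(5) = -7 + Σ Δx = 16 m.

16 m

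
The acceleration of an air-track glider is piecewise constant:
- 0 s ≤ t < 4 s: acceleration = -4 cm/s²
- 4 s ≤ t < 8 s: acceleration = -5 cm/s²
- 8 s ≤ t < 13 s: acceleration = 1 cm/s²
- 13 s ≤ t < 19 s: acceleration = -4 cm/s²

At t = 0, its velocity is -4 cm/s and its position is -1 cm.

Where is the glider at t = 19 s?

On each constant-a segment, Δv = aΔt and Δx = v₀Δt + ½aΔt²; chain segment to segment.
0–4 s: v starts -4 cm/s; Δx = -4·4 + ½·-4·4² = -48 cm; v ends -20 cm/s.
4–8 s: v starts -20 cm/s; Δx = -20·4 + ½·-5·4² = -120 cm; v ends -40 cm/s.
8–13 s: v starts -40 cm/s; Δx = -40·5 + ½·1·5² = -187.5 cm; v ends -35 cm/s.
13–19 s: v starts -35 cm/s; Δx = -35·6 + ½·-4·6² = -282 cm; v ends -59 cm/s.
x(19) = -1 + Σ Δx = -638.5 cm.

-638.5 cm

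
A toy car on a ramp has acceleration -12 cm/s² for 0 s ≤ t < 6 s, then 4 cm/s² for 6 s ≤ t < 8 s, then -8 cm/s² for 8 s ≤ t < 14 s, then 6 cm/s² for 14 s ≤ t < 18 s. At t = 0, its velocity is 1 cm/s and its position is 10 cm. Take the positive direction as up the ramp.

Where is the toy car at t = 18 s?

-1252 cm

On each constant-a segment, Δv = aΔt and Δx = v₀Δt + ½aΔt²; chain segment to segment.
0–6 s: v starts 1 cm/s; Δx = 1·6 + ½·-12·6² = -210 cm; v ends -71 cm/s.
6–8 s: v starts -71 cm/s; Δx = -71·2 + ½·4·2² = -134 cm; v ends -63 cm/s.
8–14 s: v starts -63 cm/s; Δx = -63·6 + ½·-8·6² = -522 cm; v ends -111 cm/s.
14–18 s: v starts -111 cm/s; Δx = -111·4 + ½·6·4² = -396 cm; v ends -87 cm/s.
x(18) = 10 + Σ Δx = -1252 cm.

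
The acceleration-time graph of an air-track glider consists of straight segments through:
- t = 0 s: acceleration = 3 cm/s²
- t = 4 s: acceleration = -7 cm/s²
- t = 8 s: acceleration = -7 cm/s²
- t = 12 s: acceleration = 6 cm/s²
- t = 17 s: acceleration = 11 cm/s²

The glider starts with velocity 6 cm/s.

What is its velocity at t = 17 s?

Δv equals the area under the a-t graph; then v = v₀ + Δv.
0–4 s: ½(3 + -7)(4) = -8 cm/s
4–8 s: -7 × 4 = -28 cm/s
8–12 s: ½(-7 + 6)(4) = -2 cm/s
12–17 s: ½(6 + 11)(5) = 42.5 cm/s
Δv = 4.5 cm/s, so v(17) = 6 + (4.5) = 10.5 cm/s.

10.5 cm/s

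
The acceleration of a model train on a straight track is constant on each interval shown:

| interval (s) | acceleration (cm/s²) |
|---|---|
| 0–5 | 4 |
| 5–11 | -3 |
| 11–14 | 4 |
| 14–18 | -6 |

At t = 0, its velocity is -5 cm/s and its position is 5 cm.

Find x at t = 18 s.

On each constant-a segment, Δv = aΔt and Δx = v₀Δt + ½aΔt²; chain segment to segment.
0–5 s: v starts -5 cm/s; Δx = -5·5 + ½·4·5² = 25 cm; v ends 15 cm/s.
5–11 s: v starts 15 cm/s; Δx = 15·6 + ½·-3·6² = 36 cm; v ends -3 cm/s.
11–14 s: v starts -3 cm/s; Δx = -3·3 + ½·4·3² = 9 cm; v ends 9 cm/s.
14–18 s: v starts 9 cm/s; Δx = 9·4 + ½·-6·4² = -12 cm; v ends -15 cm/s.
x(18) = 5 + Σ Δx = 63 cm.

63 cm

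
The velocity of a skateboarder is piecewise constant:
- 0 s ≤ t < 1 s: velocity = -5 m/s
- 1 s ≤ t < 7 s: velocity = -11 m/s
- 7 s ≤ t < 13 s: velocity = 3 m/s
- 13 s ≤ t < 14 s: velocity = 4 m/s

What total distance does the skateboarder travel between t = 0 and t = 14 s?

93 m

Distance (not displacement) is the total path length: add the absolute areas under v-t.
0–1 s: |-5| × 1 = 5 m
1–7 s: |-11| × 6 = 66 m
7–13 s: |3| × 6 = 18 m
13–14 s: |4| × 1 = 4 m
Total distance = 93 m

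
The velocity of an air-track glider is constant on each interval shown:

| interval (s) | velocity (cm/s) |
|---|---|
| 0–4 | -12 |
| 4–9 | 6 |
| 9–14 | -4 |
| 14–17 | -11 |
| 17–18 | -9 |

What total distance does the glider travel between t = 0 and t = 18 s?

140 cm

Total distance travelled is ∫|v| dt — sum the magnitudes of each area piece.
0–4 s: |-12| × 4 = 48 cm
4–9 s: |6| × 5 = 30 cm
9–14 s: |-4| × 5 = 20 cm
14–17 s: |-11| × 3 = 33 cm
17–18 s: |-9| × 1 = 9 cm
Total distance = 140 cm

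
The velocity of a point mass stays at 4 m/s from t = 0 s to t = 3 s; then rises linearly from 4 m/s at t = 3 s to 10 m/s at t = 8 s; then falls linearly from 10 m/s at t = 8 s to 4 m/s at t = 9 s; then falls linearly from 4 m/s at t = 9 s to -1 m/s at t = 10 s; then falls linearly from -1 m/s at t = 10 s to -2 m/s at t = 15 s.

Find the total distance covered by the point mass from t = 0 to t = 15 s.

63.2 m

Total distance travelled is ∫|v| dt — sum the magnitudes of each area piece.
0–3 s: |4| × 3 = 12 m
3–8 s: |½(4 + 10)(5)| = 35 m
8–9 s: |½(10 + 4)(1)| = 7 m
9–10 s: v = 0 at t = 9.8 s; triangle areas 1.6 + 0.1 = 1.7 m
10–15 s: |½(-1 + -2)(5)| = 7.5 m
Total distance = 63.2 m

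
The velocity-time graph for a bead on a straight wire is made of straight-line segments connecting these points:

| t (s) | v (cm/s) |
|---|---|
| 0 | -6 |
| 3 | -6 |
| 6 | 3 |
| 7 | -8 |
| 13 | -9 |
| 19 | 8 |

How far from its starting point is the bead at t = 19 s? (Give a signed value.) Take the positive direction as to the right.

-79 cm

Displacement is the signed area under the v-t curve.
0–3 s: -6 × 3 = -18 cm
3–6 s: ½(-6 + 3)(3) = -4.5 cm
6–7 s: ½(3 + -8)(1) = -2.5 cm
7–13 s: ½(-8 + -9)(6) = -51 cm
13–19 s: ½(-9 + 8)(6) = -3 cm
Net displacement = -79 cm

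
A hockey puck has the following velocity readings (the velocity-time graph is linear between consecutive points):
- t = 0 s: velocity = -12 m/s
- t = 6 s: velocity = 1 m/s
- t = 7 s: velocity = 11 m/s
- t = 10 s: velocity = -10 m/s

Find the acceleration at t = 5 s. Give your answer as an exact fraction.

Acceleration is the slope of the v-t graph on 0–6 s: (1 − -12)/(6 − 0) = 13/6 m/s².

13/6 m/s²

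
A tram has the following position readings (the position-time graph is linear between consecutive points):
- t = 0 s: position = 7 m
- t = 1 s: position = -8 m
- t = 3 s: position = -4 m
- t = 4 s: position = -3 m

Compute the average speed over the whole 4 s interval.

Average speed = (total path length)/(elapsed time); on a piecewise-linear x-t graph the path length is Σ|Δx|.
0–1 s: |Δx| = |-8 − 7| = 15 m
1–3 s: |Δx| = |-4 − -8| = 4 m
3–4 s: |Δx| = |-3 − -4| = 1 m
Total path = 20 m; average speed = 20/4 = 5 m/s.

5 m/s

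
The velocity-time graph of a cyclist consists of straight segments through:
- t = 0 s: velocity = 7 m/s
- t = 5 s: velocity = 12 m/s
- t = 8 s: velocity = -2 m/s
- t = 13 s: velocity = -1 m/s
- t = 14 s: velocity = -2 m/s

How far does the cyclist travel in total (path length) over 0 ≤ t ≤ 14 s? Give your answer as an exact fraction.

Distance (not displacement) is the total path length: add the absolute areas under v-t.
0–5 s: |½(7 + 12)(5)| = 47.5 m
5–8 s: v = 0 at t = 53/7 s; triangle areas 108/7 + 3/7 = 111/7 m
8–13 s: |½(-2 + -1)(5)| = 7.5 m
13–14 s: |½(-1 + -2)(1)| = 1.5 m
Total distance = 1013/14 m

1013/14 m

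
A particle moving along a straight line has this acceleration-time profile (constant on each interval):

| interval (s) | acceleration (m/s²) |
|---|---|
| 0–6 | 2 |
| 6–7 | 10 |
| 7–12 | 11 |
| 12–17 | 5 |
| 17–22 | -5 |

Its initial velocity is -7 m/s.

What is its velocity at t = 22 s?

Δv equals the area under the a-t graph; then v = v₀ + Δv.
0–6 s: 2 × 6 = 12 m/s
6–7 s: 10 × 1 = 10 m/s
7–12 s: 11 × 5 = 55 m/s
12–17 s: 5 × 5 = 25 m/s
17–22 s: -5 × 5 = -25 m/s
Δv = 77 m/s, so v(22) = -7 + (77) = 70 m/s.

70 m/s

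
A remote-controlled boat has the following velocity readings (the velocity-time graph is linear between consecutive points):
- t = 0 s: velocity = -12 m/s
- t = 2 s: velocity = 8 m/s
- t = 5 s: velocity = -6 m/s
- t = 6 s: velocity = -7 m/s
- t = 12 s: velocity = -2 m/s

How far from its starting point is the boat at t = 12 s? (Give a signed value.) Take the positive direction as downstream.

-34.5 m

Net displacement equals the area under the velocity-time graph (areas below the axis count negative).
0–2 s: ½(-12 + 8)(2) = -4 m
2–5 s: ½(8 + -6)(3) = 3 m
5–6 s: ½(-6 + -7)(1) = -6.5 m
6–12 s: ½(-7 + -2)(6) = -27 m
Net displacement = -34.5 m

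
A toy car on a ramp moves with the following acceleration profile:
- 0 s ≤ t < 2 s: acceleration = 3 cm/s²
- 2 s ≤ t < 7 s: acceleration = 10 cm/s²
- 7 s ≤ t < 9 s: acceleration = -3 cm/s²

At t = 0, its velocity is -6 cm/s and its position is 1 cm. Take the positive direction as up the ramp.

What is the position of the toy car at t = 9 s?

On each constant-a segment, Δv = aΔt and Δx = v₀Δt + ½aΔt²; chain segment to segment.
0–2 s: v starts -6 cm/s; Δx = -6·2 + ½·3·2² = -6 cm; v ends 0 cm/s.
2–7 s: v starts 0 cm/s; Δx = 0·5 + ½·10·5² = 125 cm; v ends 50 cm/s.
7–9 s: v starts 50 cm/s; Δx = 50·2 + ½·-3·2² = 94 cm; v ends 44 cm/s.
x(9) = 1 + Σ Δx = 214 cm.

214 cm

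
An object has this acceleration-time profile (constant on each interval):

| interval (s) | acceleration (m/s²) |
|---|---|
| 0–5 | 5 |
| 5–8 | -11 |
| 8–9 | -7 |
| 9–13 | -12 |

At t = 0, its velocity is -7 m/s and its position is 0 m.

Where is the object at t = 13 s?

-170.5 m

On each constant-a segment, Δv = aΔt and Δx = v₀Δt + ½aΔt²; chain segment to segment.
0–5 s: v starts -7 m/s; Δx = -7·5 + ½·5·5² = 27.5 m; v ends 18 m/s.
5–8 s: v starts 18 m/s; Δx = 18·3 + ½·-11·3² = 4.5 m; v ends -15 m/s.
8–9 s: v starts -15 m/s; Δx = -15·1 + ½·-7·1² = -18.5 m; v ends -22 m/s.
9–13 s: v starts -22 m/s; Δx = -22·4 + ½·-12·4² = -184 m; v ends -70 m/s.
x(13) = 0 + Σ Δx = -170.5 m.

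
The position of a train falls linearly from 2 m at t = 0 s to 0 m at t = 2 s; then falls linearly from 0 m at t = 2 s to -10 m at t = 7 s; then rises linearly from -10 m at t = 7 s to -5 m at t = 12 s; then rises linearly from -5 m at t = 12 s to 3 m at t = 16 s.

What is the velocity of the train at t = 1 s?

Velocity is the slope of the x-t graph on 0–2 s: (0 − 2)/(2 − 0) = -1 m/s.

-1 m/s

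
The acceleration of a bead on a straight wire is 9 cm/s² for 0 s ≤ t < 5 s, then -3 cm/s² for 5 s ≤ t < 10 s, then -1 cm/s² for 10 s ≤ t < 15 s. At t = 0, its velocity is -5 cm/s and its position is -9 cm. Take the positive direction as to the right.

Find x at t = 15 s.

353.5 cm

On each constant-a segment, Δv = aΔt and Δx = v₀Δt + ½aΔt²; chain segment to segment.
0–5 s: v starts -5 cm/s; Δx = -5·5 + ½·9·5² = 87.5 cm; v ends 40 cm/s.
5–10 s: v starts 40 cm/s; Δx = 40·5 + ½·-3·5² = 162.5 cm; v ends 25 cm/s.
10–15 s: v starts 25 cm/s; Δx = 25·5 + ½·-1·5² = 112.5 cm; v ends 20 cm/s.
x(15) = -9 + Σ Δx = 353.5 cm.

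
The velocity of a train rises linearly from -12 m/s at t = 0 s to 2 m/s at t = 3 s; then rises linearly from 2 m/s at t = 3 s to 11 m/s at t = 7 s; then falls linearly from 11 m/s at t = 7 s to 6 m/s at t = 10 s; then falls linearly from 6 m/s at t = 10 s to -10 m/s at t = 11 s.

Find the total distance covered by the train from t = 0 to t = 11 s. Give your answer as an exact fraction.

Distance (not displacement) is the total path length: add the absolute areas under v-t.
0–3 s: v = 0 at t = 18/7 s; triangle areas 108/7 + 3/7 = 111/7 m
3–7 s: |½(2 + 11)(4)| = 26 m
7–10 s: |½(11 + 6)(3)| = 25.5 m
10–11 s: v = 0 at t = 10.375 s; triangle areas 1.125 + 3.125 = 4.25 m
Total distance = 2005/28 m

2005/28 m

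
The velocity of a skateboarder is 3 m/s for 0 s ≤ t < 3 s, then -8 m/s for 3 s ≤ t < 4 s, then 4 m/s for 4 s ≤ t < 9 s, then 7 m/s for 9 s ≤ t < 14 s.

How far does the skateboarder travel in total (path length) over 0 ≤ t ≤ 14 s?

72 m

Total distance travelled is ∫|v| dt — sum the magnitudes of each area piece.
0–3 s: |3| × 3 = 9 m
3–4 s: |-8| × 1 = 8 m
4–9 s: |4| × 5 = 20 m
9–14 s: |7| × 5 = 35 m
Total distance = 72 m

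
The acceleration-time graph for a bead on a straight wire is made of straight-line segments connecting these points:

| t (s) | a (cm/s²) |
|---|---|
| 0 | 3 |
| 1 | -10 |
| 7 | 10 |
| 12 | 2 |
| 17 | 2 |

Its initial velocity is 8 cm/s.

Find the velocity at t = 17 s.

44.5 cm/s

Δv equals the area under the a-t graph; then v = v₀ + Δv.
0–1 s: ½(3 + -10)(1) = -3.5 cm/s
1–7 s: ½(-10 + 10)(6) = 0 cm/s
7–12 s: ½(10 + 2)(5) = 30 cm/s
12–17 s: 2 × 5 = 10 cm/s
Δv = 36.5 cm/s, so v(17) = 8 + (36.5) = 44.5 cm/s.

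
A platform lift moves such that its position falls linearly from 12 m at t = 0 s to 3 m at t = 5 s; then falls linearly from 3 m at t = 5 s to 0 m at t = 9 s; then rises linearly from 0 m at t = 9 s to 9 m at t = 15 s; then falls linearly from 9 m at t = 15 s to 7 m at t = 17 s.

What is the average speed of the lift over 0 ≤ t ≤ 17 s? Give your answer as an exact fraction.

23/17 m/s

Average speed = (total path length)/(elapsed time); on a piecewise-linear x-t graph the path length is Σ|Δx|.
0–5 s: |Δx| = |3 − 12| = 9 m
5–9 s: |Δx| = |0 − 3| = 3 m
9–15 s: |Δx| = |9 − 0| = 9 m
15–17 s: |Δx| = |7 − 9| = 2 m
Total path = 23 m; average speed = 23/17 = 23/17 m/s.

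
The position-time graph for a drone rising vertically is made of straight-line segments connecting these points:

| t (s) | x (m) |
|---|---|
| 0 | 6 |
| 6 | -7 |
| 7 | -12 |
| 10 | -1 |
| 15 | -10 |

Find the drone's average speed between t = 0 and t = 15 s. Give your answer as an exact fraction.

Average speed = (total path length)/(elapsed time); on a piecewise-linear x-t graph the path length is Σ|Δx|.
0–6 s: |Δx| = |-7 − 6| = 13 m
6–7 s: |Δx| = |-12 − -7| = 5 m
7–10 s: |Δx| = |-1 − -12| = 11 m
10–15 s: |Δx| = |-10 − -1| = 9 m
Total path = 38 m; average speed = 38/15 = 38/15 m/s.

38/15 m/s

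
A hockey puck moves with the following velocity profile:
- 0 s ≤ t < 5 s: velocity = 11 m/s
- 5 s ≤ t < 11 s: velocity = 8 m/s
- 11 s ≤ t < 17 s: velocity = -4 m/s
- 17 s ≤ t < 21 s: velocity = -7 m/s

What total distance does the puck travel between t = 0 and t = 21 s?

Distance (not displacement) is the total path length: add the absolute areas under v-t.
0–5 s: |11| × 5 = 55 m
5–11 s: |8| × 6 = 48 m
11–17 s: |-4| × 6 = 24 m
17–21 s: |-7| × 4 = 28 m
Total distance = 155 m

155 m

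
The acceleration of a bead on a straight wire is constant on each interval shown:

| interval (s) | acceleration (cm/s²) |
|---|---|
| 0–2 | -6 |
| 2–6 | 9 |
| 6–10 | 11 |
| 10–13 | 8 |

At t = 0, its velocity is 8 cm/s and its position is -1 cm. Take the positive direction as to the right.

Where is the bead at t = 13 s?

539 cm

On each constant-a segment, Δv = aΔt and Δx = v₀Δt + ½aΔt²; chain segment to segment.
0–2 s: v starts 8 cm/s; Δx = 8·2 + ½·-6·2² = 4 cm; v ends -4 cm/s.
2–6 s: v starts -4 cm/s; Δx = -4·4 + ½·9·4² = 56 cm; v ends 32 cm/s.
6–10 s: v starts 32 cm/s; Δx = 32·4 + ½·11·4² = 216 cm; v ends 76 cm/s.
10–13 s: v starts 76 cm/s; Δx = 76·3 + ½·8·3² = 264 cm; v ends 100 cm/s.
x(13) = -1 + Σ Δx = 539 cm.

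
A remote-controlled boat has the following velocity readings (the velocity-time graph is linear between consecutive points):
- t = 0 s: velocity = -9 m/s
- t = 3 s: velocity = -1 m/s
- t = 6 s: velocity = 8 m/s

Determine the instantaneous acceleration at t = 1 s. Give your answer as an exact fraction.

Acceleration is the slope of the v-t graph on 0–3 s: (-1 − -9)/(3 − 0) = 8/3 m/s².

8/3 m/s²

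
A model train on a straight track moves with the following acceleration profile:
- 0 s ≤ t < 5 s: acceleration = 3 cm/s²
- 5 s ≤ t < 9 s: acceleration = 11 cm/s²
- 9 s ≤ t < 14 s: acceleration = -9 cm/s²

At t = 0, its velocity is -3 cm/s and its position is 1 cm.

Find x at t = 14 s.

On each constant-a segment, Δv = aΔt and Δx = v₀Δt + ½aΔt²; chain segment to segment.
0–5 s: v starts -3 cm/s; Δx = -3·5 + ½·3·5² = 22.5 cm; v ends 12 cm/s.
5–9 s: v starts 12 cm/s; Δx = 12·4 + ½·11·4² = 136 cm; v ends 56 cm/s.
9–14 s: v starts 56 cm/s; Δx = 56·5 + ½·-9·5² = 167.5 cm; v ends 11 cm/s.
x(14) = 1 + Σ Δx = 327 cm.

327 cm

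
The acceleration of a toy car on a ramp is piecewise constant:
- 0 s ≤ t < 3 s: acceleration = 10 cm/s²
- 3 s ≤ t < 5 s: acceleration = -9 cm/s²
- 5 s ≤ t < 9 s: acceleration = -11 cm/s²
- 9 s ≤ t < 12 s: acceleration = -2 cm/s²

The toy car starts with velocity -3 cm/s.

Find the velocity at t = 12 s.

Δv equals the area under the a-t graph; then v = v₀ + Δv.
0–3 s: 10 × 3 = 30 cm/s
3–5 s: -9 × 2 = -18 cm/s
5–9 s: -11 × 4 = -44 cm/s
9–12 s: -2 × 3 = -6 cm/s
Δv = -38 cm/s, so v(12) = -3 + (-38) = -41 cm/s.

-41 cm/s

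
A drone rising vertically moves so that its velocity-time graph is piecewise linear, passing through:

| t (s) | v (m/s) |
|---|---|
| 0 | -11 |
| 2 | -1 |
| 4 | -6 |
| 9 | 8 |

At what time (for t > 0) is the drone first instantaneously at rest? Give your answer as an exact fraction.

v changes sign on 4–9 s (from -6 to 8); the graph is linear there, so v = 0 at t = 4 + (6)·(9 − 4)/(8 − -6) = 43/7 s.

t = 43/7 s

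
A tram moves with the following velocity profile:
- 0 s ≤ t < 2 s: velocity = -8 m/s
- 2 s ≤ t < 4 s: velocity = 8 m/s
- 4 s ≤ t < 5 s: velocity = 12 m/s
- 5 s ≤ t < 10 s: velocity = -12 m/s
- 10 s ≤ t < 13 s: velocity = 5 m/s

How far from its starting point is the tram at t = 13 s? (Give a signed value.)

-33 m

Net displacement equals the area under the velocity-time graph (areas below the axis count negative).
0–2 s: -8 × 2 = -16 m
2–4 s: 8 × 2 = 16 m
4–5 s: 12 × 1 = 12 m
5–10 s: -12 × 5 = -60 m
10–13 s: 5 × 3 = 15 m
Net displacement = -33 m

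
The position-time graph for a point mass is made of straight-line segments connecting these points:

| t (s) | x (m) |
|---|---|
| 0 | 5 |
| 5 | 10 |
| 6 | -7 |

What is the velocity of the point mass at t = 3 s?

1 m/s

Velocity is the slope of the x-t graph on 0–5 s: (10 − 5)/(5 − 0) = 1 m/s.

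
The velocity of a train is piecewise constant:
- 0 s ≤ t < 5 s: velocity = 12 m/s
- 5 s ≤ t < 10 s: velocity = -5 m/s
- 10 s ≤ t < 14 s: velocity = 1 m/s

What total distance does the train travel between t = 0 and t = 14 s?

Total distance travelled is ∫|v| dt — sum the magnitudes of each area piece.
0–5 s: |12| × 5 = 60 m
5–10 s: |-5| × 5 = 25 m
10–14 s: |1| × 4 = 4 m
Total distance = 89 m

89 m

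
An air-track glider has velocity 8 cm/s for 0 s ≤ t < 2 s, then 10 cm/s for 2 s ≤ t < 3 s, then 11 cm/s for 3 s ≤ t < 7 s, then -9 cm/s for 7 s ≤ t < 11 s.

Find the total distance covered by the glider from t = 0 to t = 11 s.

Distance (not displacement) is the total path length: add the absolute areas under v-t.
0–2 s: |8| × 2 = 16 cm
2–3 s: |10| × 1 = 10 cm
3–7 s: |11| × 4 = 44 cm
7–11 s: |-9| × 4 = 36 cm
Total distance = 106 cm

106 cm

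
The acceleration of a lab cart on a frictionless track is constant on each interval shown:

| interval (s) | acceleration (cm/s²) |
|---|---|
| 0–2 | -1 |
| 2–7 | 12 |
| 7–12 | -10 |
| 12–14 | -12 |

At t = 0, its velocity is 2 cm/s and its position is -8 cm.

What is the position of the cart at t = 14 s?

On each constant-a segment, Δv = aΔt and Δx = v₀Δt + ½aΔt²; chain segment to segment.
0–2 s: v starts 2 cm/s; Δx = 2·2 + ½·-1·2² = 2 cm; v ends 0 cm/s.
2–7 s: v starts 0 cm/s; Δx = 0·5 + ½·12·5² = 150 cm; v ends 60 cm/s.
7–12 s: v starts 60 cm/s; Δx = 60·5 + ½·-10·5² = 175 cm; v ends 10 cm/s.
12–14 s: v starts 10 cm/s; Δx = 10·2 + ½·-12·2² = -4 cm; v ends -14 cm/s.
x(14) = -8 + Σ Δx = 315 cm.

315 cm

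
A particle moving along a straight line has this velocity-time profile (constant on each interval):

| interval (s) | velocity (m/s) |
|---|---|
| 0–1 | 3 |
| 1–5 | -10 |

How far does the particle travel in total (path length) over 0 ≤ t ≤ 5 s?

43 m

Distance (not displacement) is the total path length: add the absolute areas under v-t.
0–1 s: |3| × 1 = 3 m
1–5 s: |-10| × 4 = 40 m
Total distance = 43 m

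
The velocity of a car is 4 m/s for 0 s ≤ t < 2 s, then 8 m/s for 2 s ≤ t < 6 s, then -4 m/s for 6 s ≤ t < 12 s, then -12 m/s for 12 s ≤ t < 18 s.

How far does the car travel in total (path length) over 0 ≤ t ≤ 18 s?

Distance (not displacement) is the total path length: add the absolute areas under v-t.
0–2 s: |4| × 2 = 8 m
2–6 s: |8| × 4 = 32 m
6–12 s: |-4| × 6 = 24 m
12–18 s: |-12| × 6 = 72 m
Total distance = 136 m

136 m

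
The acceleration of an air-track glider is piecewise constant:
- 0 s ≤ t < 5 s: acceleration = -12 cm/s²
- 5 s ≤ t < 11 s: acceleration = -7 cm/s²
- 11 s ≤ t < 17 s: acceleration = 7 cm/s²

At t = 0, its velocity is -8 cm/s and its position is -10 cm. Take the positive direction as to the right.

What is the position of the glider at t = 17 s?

On each constant-a segment, Δv = aΔt and Δx = v₀Δt + ½aΔt²; chain segment to segment.
0–5 s: v starts -8 cm/s; Δx = -8·5 + ½·-12·5² = -190 cm; v ends -68 cm/s.
5–11 s: v starts -68 cm/s; Δx = -68·6 + ½·-7·6² = -534 cm; v ends -110 cm/s.
11–17 s: v starts -110 cm/s; Δx = -110·6 + ½·7·6² = -534 cm; v ends -68 cm/s.
x(17) = -10 + Σ Δx = -1268 cm.

-1268 cm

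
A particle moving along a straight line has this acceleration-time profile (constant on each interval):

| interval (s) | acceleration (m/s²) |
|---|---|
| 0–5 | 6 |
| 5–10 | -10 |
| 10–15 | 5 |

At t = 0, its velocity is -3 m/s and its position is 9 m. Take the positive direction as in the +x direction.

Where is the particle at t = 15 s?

On each constant-a segment, Δv = aΔt and Δx = v₀Δt + ½aΔt²; chain segment to segment.
0–5 s: v starts -3 m/s; Δx = -3·5 + ½·6·5² = 60 m; v ends 27 m/s.
5–10 s: v starts 27 m/s; Δx = 27·5 + ½·-10·5² = 10 m; v ends -23 m/s.
10–15 s: v starts -23 m/s; Δx = -23·5 + ½·5·5² = -52.5 m; v ends 2 m/s.
x(15) = 9 + Σ Δx = 26.5 m.

26.5 m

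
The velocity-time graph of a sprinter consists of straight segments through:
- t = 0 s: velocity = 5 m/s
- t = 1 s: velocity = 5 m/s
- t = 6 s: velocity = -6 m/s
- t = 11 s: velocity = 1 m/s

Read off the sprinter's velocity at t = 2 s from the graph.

2.8 m/s

On 1–6 s the graph is linear from 5 to -6 m/s: v(2) = 5 + (-6 − 5)·(2 − 1)/(6 − 1) = 2.8 m/s.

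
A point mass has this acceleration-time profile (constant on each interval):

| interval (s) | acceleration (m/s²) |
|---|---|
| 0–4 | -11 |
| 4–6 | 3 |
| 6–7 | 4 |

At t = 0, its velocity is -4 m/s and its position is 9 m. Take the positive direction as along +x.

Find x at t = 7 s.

-225 m

On each constant-a segment, Δv = aΔt and Δx = v₀Δt + ½aΔt²; chain segment to segment.
0–4 s: v starts -4 m/s; Δx = -4·4 + ½·-11·4² = -104 m; v ends -48 m/s.
4–6 s: v starts -48 m/s; Δx = -48·2 + ½·3·2² = -90 m; v ends -42 m/s.
6–7 s: v starts -42 m/s; Δx = -42·1 + ½·4·1² = -40 m; v ends -38 m/s.
x(7) = 9 + Σ Δx = -225 m.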